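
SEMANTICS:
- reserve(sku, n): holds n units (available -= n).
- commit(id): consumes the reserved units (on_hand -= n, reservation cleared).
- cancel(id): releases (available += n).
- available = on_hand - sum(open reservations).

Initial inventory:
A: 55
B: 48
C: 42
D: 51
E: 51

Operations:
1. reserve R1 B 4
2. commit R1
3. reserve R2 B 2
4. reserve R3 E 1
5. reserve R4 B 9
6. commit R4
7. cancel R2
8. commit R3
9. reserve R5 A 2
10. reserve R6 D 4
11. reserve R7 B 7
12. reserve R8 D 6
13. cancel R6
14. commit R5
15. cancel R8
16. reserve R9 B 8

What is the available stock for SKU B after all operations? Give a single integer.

Step 1: reserve R1 B 4 -> on_hand[A=55 B=48 C=42 D=51 E=51] avail[A=55 B=44 C=42 D=51 E=51] open={R1}
Step 2: commit R1 -> on_hand[A=55 B=44 C=42 D=51 E=51] avail[A=55 B=44 C=42 D=51 E=51] open={}
Step 3: reserve R2 B 2 -> on_hand[A=55 B=44 C=42 D=51 E=51] avail[A=55 B=42 C=42 D=51 E=51] open={R2}
Step 4: reserve R3 E 1 -> on_hand[A=55 B=44 C=42 D=51 E=51] avail[A=55 B=42 C=42 D=51 E=50] open={R2,R3}
Step 5: reserve R4 B 9 -> on_hand[A=55 B=44 C=42 D=51 E=51] avail[A=55 B=33 C=42 D=51 E=50] open={R2,R3,R4}
Step 6: commit R4 -> on_hand[A=55 B=35 C=42 D=51 E=51] avail[A=55 B=33 C=42 D=51 E=50] open={R2,R3}
Step 7: cancel R2 -> on_hand[A=55 B=35 C=42 D=51 E=51] avail[A=55 B=35 C=42 D=51 E=50] open={R3}
Step 8: commit R3 -> on_hand[A=55 B=35 C=42 D=51 E=50] avail[A=55 B=35 C=42 D=51 E=50] open={}
Step 9: reserve R5 A 2 -> on_hand[A=55 B=35 C=42 D=51 E=50] avail[A=53 B=35 C=42 D=51 E=50] open={R5}
Step 10: reserve R6 D 4 -> on_hand[A=55 B=35 C=42 D=51 E=50] avail[A=53 B=35 C=42 D=47 E=50] open={R5,R6}
Step 11: reserve R7 B 7 -> on_hand[A=55 B=35 C=42 D=51 E=50] avail[A=53 B=28 C=42 D=47 E=50] open={R5,R6,R7}
Step 12: reserve R8 D 6 -> on_hand[A=55 B=35 C=42 D=51 E=50] avail[A=53 B=28 C=42 D=41 E=50] open={R5,R6,R7,R8}
Step 13: cancel R6 -> on_hand[A=55 B=35 C=42 D=51 E=50] avail[A=53 B=28 C=42 D=45 E=50] open={R5,R7,R8}
Step 14: commit R5 -> on_hand[A=53 B=35 C=42 D=51 E=50] avail[A=53 B=28 C=42 D=45 E=50] open={R7,R8}
Step 15: cancel R8 -> on_hand[A=53 B=35 C=42 D=51 E=50] avail[A=53 B=28 C=42 D=51 E=50] open={R7}
Step 16: reserve R9 B 8 -> on_hand[A=53 B=35 C=42 D=51 E=50] avail[A=53 B=20 C=42 D=51 E=50] open={R7,R9}
Final available[B] = 20

Answer: 20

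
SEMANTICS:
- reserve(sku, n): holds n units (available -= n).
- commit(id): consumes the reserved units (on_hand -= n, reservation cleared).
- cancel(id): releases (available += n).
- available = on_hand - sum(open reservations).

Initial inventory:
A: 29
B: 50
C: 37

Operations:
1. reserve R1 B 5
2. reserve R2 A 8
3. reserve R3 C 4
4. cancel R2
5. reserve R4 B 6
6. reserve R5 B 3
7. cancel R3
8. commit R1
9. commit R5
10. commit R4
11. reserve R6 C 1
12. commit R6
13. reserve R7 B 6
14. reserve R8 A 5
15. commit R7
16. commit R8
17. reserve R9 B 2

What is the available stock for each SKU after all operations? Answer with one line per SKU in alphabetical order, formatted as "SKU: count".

Step 1: reserve R1 B 5 -> on_hand[A=29 B=50 C=37] avail[A=29 B=45 C=37] open={R1}
Step 2: reserve R2 A 8 -> on_hand[A=29 B=50 C=37] avail[A=21 B=45 C=37] open={R1,R2}
Step 3: reserve R3 C 4 -> on_hand[A=29 B=50 C=37] avail[A=21 B=45 C=33] open={R1,R2,R3}
Step 4: cancel R2 -> on_hand[A=29 B=50 C=37] avail[A=29 B=45 C=33] open={R1,R3}
Step 5: reserve R4 B 6 -> on_hand[A=29 B=50 C=37] avail[A=29 B=39 C=33] open={R1,R3,R4}
Step 6: reserve R5 B 3 -> on_hand[A=29 B=50 C=37] avail[A=29 B=36 C=33] open={R1,R3,R4,R5}
Step 7: cancel R3 -> on_hand[A=29 B=50 C=37] avail[A=29 B=36 C=37] open={R1,R4,R5}
Step 8: commit R1 -> on_hand[A=29 B=45 C=37] avail[A=29 B=36 C=37] open={R4,R5}
Step 9: commit R5 -> on_hand[A=29 B=42 C=37] avail[A=29 B=36 C=37] open={R4}
Step 10: commit R4 -> on_hand[A=29 B=36 C=37] avail[A=29 B=36 C=37] open={}
Step 11: reserve R6 C 1 -> on_hand[A=29 B=36 C=37] avail[A=29 B=36 C=36] open={R6}
Step 12: commit R6 -> on_hand[A=29 B=36 C=36] avail[A=29 B=36 C=36] open={}
Step 13: reserve R7 B 6 -> on_hand[A=29 B=36 C=36] avail[A=29 B=30 C=36] open={R7}
Step 14: reserve R8 A 5 -> on_hand[A=29 B=36 C=36] avail[A=24 B=30 C=36] open={R7,R8}
Step 15: commit R7 -> on_hand[A=29 B=30 C=36] avail[A=24 B=30 C=36] open={R8}
Step 16: commit R8 -> on_hand[A=24 B=30 C=36] avail[A=24 B=30 C=36] open={}
Step 17: reserve R9 B 2 -> on_hand[A=24 B=30 C=36] avail[A=24 B=28 C=36] open={R9}

Answer: A: 24
B: 28
C: 36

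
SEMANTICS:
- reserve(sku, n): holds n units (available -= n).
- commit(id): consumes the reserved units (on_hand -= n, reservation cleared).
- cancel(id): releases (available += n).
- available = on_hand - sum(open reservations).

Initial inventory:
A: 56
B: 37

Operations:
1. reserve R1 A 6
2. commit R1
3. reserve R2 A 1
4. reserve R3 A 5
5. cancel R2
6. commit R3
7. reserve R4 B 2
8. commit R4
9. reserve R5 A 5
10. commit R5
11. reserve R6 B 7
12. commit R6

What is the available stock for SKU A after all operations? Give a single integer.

Step 1: reserve R1 A 6 -> on_hand[A=56 B=37] avail[A=50 B=37] open={R1}
Step 2: commit R1 -> on_hand[A=50 B=37] avail[A=50 B=37] open={}
Step 3: reserve R2 A 1 -> on_hand[A=50 B=37] avail[A=49 B=37] open={R2}
Step 4: reserve R3 A 5 -> on_hand[A=50 B=37] avail[A=44 B=37] open={R2,R3}
Step 5: cancel R2 -> on_hand[A=50 B=37] avail[A=45 B=37] open={R3}
Step 6: commit R3 -> on_hand[A=45 B=37] avail[A=45 B=37] open={}
Step 7: reserve R4 B 2 -> on_hand[A=45 B=37] avail[A=45 B=35] open={R4}
Step 8: commit R4 -> on_hand[A=45 B=35] avail[A=45 B=35] open={}
Step 9: reserve R5 A 5 -> on_hand[A=45 B=35] avail[A=40 B=35] open={R5}
Step 10: commit R5 -> on_hand[A=40 B=35] avail[A=40 B=35] open={}
Step 11: reserve R6 B 7 -> on_hand[A=40 B=35] avail[A=40 B=28] open={R6}
Step 12: commit R6 -> on_hand[A=40 B=28] avail[A=40 B=28] open={}
Final available[A] = 40

Answer: 40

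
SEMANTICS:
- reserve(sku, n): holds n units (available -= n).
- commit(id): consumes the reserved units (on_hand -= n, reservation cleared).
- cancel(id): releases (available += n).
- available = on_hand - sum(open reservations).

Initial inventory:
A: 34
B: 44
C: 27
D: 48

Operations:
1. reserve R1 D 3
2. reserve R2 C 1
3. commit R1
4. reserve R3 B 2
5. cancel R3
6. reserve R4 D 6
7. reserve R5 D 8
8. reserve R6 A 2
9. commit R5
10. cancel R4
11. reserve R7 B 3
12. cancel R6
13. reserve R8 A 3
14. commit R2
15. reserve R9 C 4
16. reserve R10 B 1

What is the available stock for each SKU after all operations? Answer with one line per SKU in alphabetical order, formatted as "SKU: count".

Answer: A: 31
B: 40
C: 22
D: 37

Derivation:
Step 1: reserve R1 D 3 -> on_hand[A=34 B=44 C=27 D=48] avail[A=34 B=44 C=27 D=45] open={R1}
Step 2: reserve R2 C 1 -> on_hand[A=34 B=44 C=27 D=48] avail[A=34 B=44 C=26 D=45] open={R1,R2}
Step 3: commit R1 -> on_hand[A=34 B=44 C=27 D=45] avail[A=34 B=44 C=26 D=45] open={R2}
Step 4: reserve R3 B 2 -> on_hand[A=34 B=44 C=27 D=45] avail[A=34 B=42 C=26 D=45] open={R2,R3}
Step 5: cancel R3 -> on_hand[A=34 B=44 C=27 D=45] avail[A=34 B=44 C=26 D=45] open={R2}
Step 6: reserve R4 D 6 -> on_hand[A=34 B=44 C=27 D=45] avail[A=34 B=44 C=26 D=39] open={R2,R4}
Step 7: reserve R5 D 8 -> on_hand[A=34 B=44 C=27 D=45] avail[A=34 B=44 C=26 D=31] open={R2,R4,R5}
Step 8: reserve R6 A 2 -> on_hand[A=34 B=44 C=27 D=45] avail[A=32 B=44 C=26 D=31] open={R2,R4,R5,R6}
Step 9: commit R5 -> on_hand[A=34 B=44 C=27 D=37] avail[A=32 B=44 C=26 D=31] open={R2,R4,R6}
Step 10: cancel R4 -> on_hand[A=34 B=44 C=27 D=37] avail[A=32 B=44 C=26 D=37] open={R2,R6}
Step 11: reserve R7 B 3 -> on_hand[A=34 B=44 C=27 D=37] avail[A=32 B=41 C=26 D=37] open={R2,R6,R7}
Step 12: cancel R6 -> on_hand[A=34 B=44 C=27 D=37] avail[A=34 B=41 C=26 D=37] open={R2,R7}
Step 13: reserve R8 A 3 -> on_hand[A=34 B=44 C=27 D=37] avail[A=31 B=41 C=26 D=37] open={R2,R7,R8}
Step 14: commit R2 -> on_hand[A=34 B=44 C=26 D=37] avail[A=31 B=41 C=26 D=37] open={R7,R8}
Step 15: reserve R9 C 4 -> on_hand[A=34 B=44 C=26 D=37] avail[A=31 B=41 C=22 D=37] open={R7,R8,R9}
Step 16: reserve R10 B 1 -> on_hand[A=34 B=44 C=26 D=37] avail[A=31 B=40 C=22 D=37] open={R10,R7,R8,R9}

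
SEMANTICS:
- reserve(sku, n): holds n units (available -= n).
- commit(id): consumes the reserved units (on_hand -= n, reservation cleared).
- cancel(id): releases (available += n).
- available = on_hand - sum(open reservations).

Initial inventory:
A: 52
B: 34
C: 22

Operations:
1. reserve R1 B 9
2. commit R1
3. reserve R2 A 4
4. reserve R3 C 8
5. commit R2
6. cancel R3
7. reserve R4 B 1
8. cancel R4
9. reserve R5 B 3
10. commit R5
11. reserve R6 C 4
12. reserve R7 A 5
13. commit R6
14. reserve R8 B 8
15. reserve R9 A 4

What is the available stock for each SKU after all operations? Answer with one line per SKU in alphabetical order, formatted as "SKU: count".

Step 1: reserve R1 B 9 -> on_hand[A=52 B=34 C=22] avail[A=52 B=25 C=22] open={R1}
Step 2: commit R1 -> on_hand[A=52 B=25 C=22] avail[A=52 B=25 C=22] open={}
Step 3: reserve R2 A 4 -> on_hand[A=52 B=25 C=22] avail[A=48 B=25 C=22] open={R2}
Step 4: reserve R3 C 8 -> on_hand[A=52 B=25 C=22] avail[A=48 B=25 C=14] open={R2,R3}
Step 5: commit R2 -> on_hand[A=48 B=25 C=22] avail[A=48 B=25 C=14] open={R3}
Step 6: cancel R3 -> on_hand[A=48 B=25 C=22] avail[A=48 B=25 C=22] open={}
Step 7: reserve R4 B 1 -> on_hand[A=48 B=25 C=22] avail[A=48 B=24 C=22] open={R4}
Step 8: cancel R4 -> on_hand[A=48 B=25 C=22] avail[A=48 B=25 C=22] open={}
Step 9: reserve R5 B 3 -> on_hand[A=48 B=25 C=22] avail[A=48 B=22 C=22] open={R5}
Step 10: commit R5 -> on_hand[A=48 B=22 C=22] avail[A=48 B=22 C=22] open={}
Step 11: reserve R6 C 4 -> on_hand[A=48 B=22 C=22] avail[A=48 B=22 C=18] open={R6}
Step 12: reserve R7 A 5 -> on_hand[A=48 B=22 C=22] avail[A=43 B=22 C=18] open={R6,R7}
Step 13: commit R6 -> on_hand[A=48 B=22 C=18] avail[A=43 B=22 C=18] open={R7}
Step 14: reserve R8 B 8 -> on_hand[A=48 B=22 C=18] avail[A=43 B=14 C=18] open={R7,R8}
Step 15: reserve R9 A 4 -> on_hand[A=48 B=22 C=18] avail[A=39 B=14 C=18] open={R7,R8,R9}

Answer: A: 39
B: 14
C: 18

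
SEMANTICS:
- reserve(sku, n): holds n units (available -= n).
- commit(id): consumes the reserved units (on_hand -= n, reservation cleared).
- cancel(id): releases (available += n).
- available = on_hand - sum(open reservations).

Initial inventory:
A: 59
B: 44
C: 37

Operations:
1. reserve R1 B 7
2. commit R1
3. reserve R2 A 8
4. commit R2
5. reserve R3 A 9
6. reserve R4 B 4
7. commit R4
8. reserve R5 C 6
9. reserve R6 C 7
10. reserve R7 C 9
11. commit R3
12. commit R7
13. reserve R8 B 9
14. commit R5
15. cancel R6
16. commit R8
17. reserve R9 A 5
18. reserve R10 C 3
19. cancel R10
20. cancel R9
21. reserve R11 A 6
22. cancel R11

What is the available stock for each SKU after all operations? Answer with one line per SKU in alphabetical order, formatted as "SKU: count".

Answer: A: 42
B: 24
C: 22

Derivation:
Step 1: reserve R1 B 7 -> on_hand[A=59 B=44 C=37] avail[A=59 B=37 C=37] open={R1}
Step 2: commit R1 -> on_hand[A=59 B=37 C=37] avail[A=59 B=37 C=37] open={}
Step 3: reserve R2 A 8 -> on_hand[A=59 B=37 C=37] avail[A=51 B=37 C=37] open={R2}
Step 4: commit R2 -> on_hand[A=51 B=37 C=37] avail[A=51 B=37 C=37] open={}
Step 5: reserve R3 A 9 -> on_hand[A=51 B=37 C=37] avail[A=42 B=37 C=37] open={R3}
Step 6: reserve R4 B 4 -> on_hand[A=51 B=37 C=37] avail[A=42 B=33 C=37] open={R3,R4}
Step 7: commit R4 -> on_hand[A=51 B=33 C=37] avail[A=42 B=33 C=37] open={R3}
Step 8: reserve R5 C 6 -> on_hand[A=51 B=33 C=37] avail[A=42 B=33 C=31] open={R3,R5}
Step 9: reserve R6 C 7 -> on_hand[A=51 B=33 C=37] avail[A=42 B=33 C=24] open={R3,R5,R6}
Step 10: reserve R7 C 9 -> on_hand[A=51 B=33 C=37] avail[A=42 B=33 C=15] open={R3,R5,R6,R7}
Step 11: commit R3 -> on_hand[A=42 B=33 C=37] avail[A=42 B=33 C=15] open={R5,R6,R7}
Step 12: commit R7 -> on_hand[A=42 B=33 C=28] avail[A=42 B=33 C=15] open={R5,R6}
Step 13: reserve R8 B 9 -> on_hand[A=42 B=33 C=28] avail[A=42 B=24 C=15] open={R5,R6,R8}
Step 14: commit R5 -> on_hand[A=42 B=33 C=22] avail[A=42 B=24 C=15] open={R6,R8}
Step 15: cancel R6 -> on_hand[A=42 B=33 C=22] avail[A=42 B=24 C=22] open={R8}
Step 16: commit R8 -> on_hand[A=42 B=24 C=22] avail[A=42 B=24 C=22] open={}
Step 17: reserve R9 A 5 -> on_hand[A=42 B=24 C=22] avail[A=37 B=24 C=22] open={R9}
Step 18: reserve R10 C 3 -> on_hand[A=42 B=24 C=22] avail[A=37 B=24 C=19] open={R10,R9}
Step 19: cancel R10 -> on_hand[A=42 B=24 C=22] avail[A=37 B=24 C=22] open={R9}
Step 20: cancel R9 -> on_hand[A=42 B=24 C=22] avail[A=42 B=24 C=22] open={}
Step 21: reserve R11 A 6 -> on_hand[A=42 B=24 C=22] avail[A=36 B=24 C=22] open={R11}
Step 22: cancel R11 -> on_hand[A=42 B=24 C=22] avail[A=42 B=24 C=22] open={}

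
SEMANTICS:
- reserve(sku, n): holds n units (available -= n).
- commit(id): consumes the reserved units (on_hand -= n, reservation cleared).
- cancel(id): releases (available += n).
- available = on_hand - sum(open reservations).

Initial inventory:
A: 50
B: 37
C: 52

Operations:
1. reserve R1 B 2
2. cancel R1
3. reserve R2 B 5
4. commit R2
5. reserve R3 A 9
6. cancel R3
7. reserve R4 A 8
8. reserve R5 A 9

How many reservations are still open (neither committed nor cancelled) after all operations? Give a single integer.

Answer: 2

Derivation:
Step 1: reserve R1 B 2 -> on_hand[A=50 B=37 C=52] avail[A=50 B=35 C=52] open={R1}
Step 2: cancel R1 -> on_hand[A=50 B=37 C=52] avail[A=50 B=37 C=52] open={}
Step 3: reserve R2 B 5 -> on_hand[A=50 B=37 C=52] avail[A=50 B=32 C=52] open={R2}
Step 4: commit R2 -> on_hand[A=50 B=32 C=52] avail[A=50 B=32 C=52] open={}
Step 5: reserve R3 A 9 -> on_hand[A=50 B=32 C=52] avail[A=41 B=32 C=52] open={R3}
Step 6: cancel R3 -> on_hand[A=50 B=32 C=52] avail[A=50 B=32 C=52] open={}
Step 7: reserve R4 A 8 -> on_hand[A=50 B=32 C=52] avail[A=42 B=32 C=52] open={R4}
Step 8: reserve R5 A 9 -> on_hand[A=50 B=32 C=52] avail[A=33 B=32 C=52] open={R4,R5}
Open reservations: ['R4', 'R5'] -> 2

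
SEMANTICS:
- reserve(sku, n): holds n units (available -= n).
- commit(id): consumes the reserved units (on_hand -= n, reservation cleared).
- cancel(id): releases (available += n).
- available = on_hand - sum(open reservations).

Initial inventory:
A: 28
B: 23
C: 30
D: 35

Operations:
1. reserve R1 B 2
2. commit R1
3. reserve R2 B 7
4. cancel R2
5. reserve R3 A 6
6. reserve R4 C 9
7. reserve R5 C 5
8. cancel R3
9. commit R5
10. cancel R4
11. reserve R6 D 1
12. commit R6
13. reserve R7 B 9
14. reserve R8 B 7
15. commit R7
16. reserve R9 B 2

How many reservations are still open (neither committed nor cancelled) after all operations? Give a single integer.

Step 1: reserve R1 B 2 -> on_hand[A=28 B=23 C=30 D=35] avail[A=28 B=21 C=30 D=35] open={R1}
Step 2: commit R1 -> on_hand[A=28 B=21 C=30 D=35] avail[A=28 B=21 C=30 D=35] open={}
Step 3: reserve R2 B 7 -> on_hand[A=28 B=21 C=30 D=35] avail[A=28 B=14 C=30 D=35] open={R2}
Step 4: cancel R2 -> on_hand[A=28 B=21 C=30 D=35] avail[A=28 B=21 C=30 D=35] open={}
Step 5: reserve R3 A 6 -> on_hand[A=28 B=21 C=30 D=35] avail[A=22 B=21 C=30 D=35] open={R3}
Step 6: reserve R4 C 9 -> on_hand[A=28 B=21 C=30 D=35] avail[A=22 B=21 C=21 D=35] open={R3,R4}
Step 7: reserve R5 C 5 -> on_hand[A=28 B=21 C=30 D=35] avail[A=22 B=21 C=16 D=35] open={R3,R4,R5}
Step 8: cancel R3 -> on_hand[A=28 B=21 C=30 D=35] avail[A=28 B=21 C=16 D=35] open={R4,R5}
Step 9: commit R5 -> on_hand[A=28 B=21 C=25 D=35] avail[A=28 B=21 C=16 D=35] open={R4}
Step 10: cancel R4 -> on_hand[A=28 B=21 C=25 D=35] avail[A=28 B=21 C=25 D=35] open={}
Step 11: reserve R6 D 1 -> on_hand[A=28 B=21 C=25 D=35] avail[A=28 B=21 C=25 D=34] open={R6}
Step 12: commit R6 -> on_hand[A=28 B=21 C=25 D=34] avail[A=28 B=21 C=25 D=34] open={}
Step 13: reserve R7 B 9 -> on_hand[A=28 B=21 C=25 D=34] avail[A=28 B=12 C=25 D=34] open={R7}
Step 14: reserve R8 B 7 -> on_hand[A=28 B=21 C=25 D=34] avail[A=28 B=5 C=25 D=34] open={R7,R8}
Step 15: commit R7 -> on_hand[A=28 B=12 C=25 D=34] avail[A=28 B=5 C=25 D=34] open={R8}
Step 16: reserve R9 B 2 -> on_hand[A=28 B=12 C=25 D=34] avail[A=28 B=3 C=25 D=34] open={R8,R9}
Open reservations: ['R8', 'R9'] -> 2

Answer: 2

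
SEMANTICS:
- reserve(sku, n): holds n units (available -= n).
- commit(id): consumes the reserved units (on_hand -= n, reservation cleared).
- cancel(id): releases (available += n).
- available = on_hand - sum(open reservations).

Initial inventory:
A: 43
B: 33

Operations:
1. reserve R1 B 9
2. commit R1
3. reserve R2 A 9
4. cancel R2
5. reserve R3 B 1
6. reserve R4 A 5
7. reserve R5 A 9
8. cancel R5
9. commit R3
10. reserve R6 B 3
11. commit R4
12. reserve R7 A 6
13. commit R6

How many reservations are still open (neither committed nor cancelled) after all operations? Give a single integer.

Answer: 1

Derivation:
Step 1: reserve R1 B 9 -> on_hand[A=43 B=33] avail[A=43 B=24] open={R1}
Step 2: commit R1 -> on_hand[A=43 B=24] avail[A=43 B=24] open={}
Step 3: reserve R2 A 9 -> on_hand[A=43 B=24] avail[A=34 B=24] open={R2}
Step 4: cancel R2 -> on_hand[A=43 B=24] avail[A=43 B=24] open={}
Step 5: reserve R3 B 1 -> on_hand[A=43 B=24] avail[A=43 B=23] open={R3}
Step 6: reserve R4 A 5 -> on_hand[A=43 B=24] avail[A=38 B=23] open={R3,R4}
Step 7: reserve R5 A 9 -> on_hand[A=43 B=24] avail[A=29 B=23] open={R3,R4,R5}
Step 8: cancel R5 -> on_hand[A=43 B=24] avail[A=38 B=23] open={R3,R4}
Step 9: commit R3 -> on_hand[A=43 B=23] avail[A=38 B=23] open={R4}
Step 10: reserve R6 B 3 -> on_hand[A=43 B=23] avail[A=38 B=20] open={R4,R6}
Step 11: commit R4 -> on_hand[A=38 B=23] avail[A=38 B=20] open={R6}
Step 12: reserve R7 A 6 -> on_hand[A=38 B=23] avail[A=32 B=20] open={R6,R7}
Step 13: commit R6 -> on_hand[A=38 B=20] avail[A=32 B=20] open={R7}
Open reservations: ['R7'] -> 1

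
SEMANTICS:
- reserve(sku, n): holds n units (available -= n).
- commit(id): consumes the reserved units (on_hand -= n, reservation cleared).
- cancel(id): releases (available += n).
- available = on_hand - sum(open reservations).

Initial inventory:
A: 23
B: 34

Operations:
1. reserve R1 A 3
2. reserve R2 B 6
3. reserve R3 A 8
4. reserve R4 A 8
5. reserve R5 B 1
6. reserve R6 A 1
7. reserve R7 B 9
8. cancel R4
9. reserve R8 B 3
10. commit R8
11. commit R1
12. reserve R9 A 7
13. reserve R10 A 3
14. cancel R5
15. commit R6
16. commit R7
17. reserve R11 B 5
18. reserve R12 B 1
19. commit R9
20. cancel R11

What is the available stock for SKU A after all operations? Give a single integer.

Step 1: reserve R1 A 3 -> on_hand[A=23 B=34] avail[A=20 B=34] open={R1}
Step 2: reserve R2 B 6 -> on_hand[A=23 B=34] avail[A=20 B=28] open={R1,R2}
Step 3: reserve R3 A 8 -> on_hand[A=23 B=34] avail[A=12 B=28] open={R1,R2,R3}
Step 4: reserve R4 A 8 -> on_hand[A=23 B=34] avail[A=4 B=28] open={R1,R2,R3,R4}
Step 5: reserve R5 B 1 -> on_hand[A=23 B=34] avail[A=4 B=27] open={R1,R2,R3,R4,R5}
Step 6: reserve R6 A 1 -> on_hand[A=23 B=34] avail[A=3 B=27] open={R1,R2,R3,R4,R5,R6}
Step 7: reserve R7 B 9 -> on_hand[A=23 B=34] avail[A=3 B=18] open={R1,R2,R3,R4,R5,R6,R7}
Step 8: cancel R4 -> on_hand[A=23 B=34] avail[A=11 B=18] open={R1,R2,R3,R5,R6,R7}
Step 9: reserve R8 B 3 -> on_hand[A=23 B=34] avail[A=11 B=15] open={R1,R2,R3,R5,R6,R7,R8}
Step 10: commit R8 -> on_hand[A=23 B=31] avail[A=11 B=15] open={R1,R2,R3,R5,R6,R7}
Step 11: commit R1 -> on_hand[A=20 B=31] avail[A=11 B=15] open={R2,R3,R5,R6,R7}
Step 12: reserve R9 A 7 -> on_hand[A=20 B=31] avail[A=4 B=15] open={R2,R3,R5,R6,R7,R9}
Step 13: reserve R10 A 3 -> on_hand[A=20 B=31] avail[A=1 B=15] open={R10,R2,R3,R5,R6,R7,R9}
Step 14: cancel R5 -> on_hand[A=20 B=31] avail[A=1 B=16] open={R10,R2,R3,R6,R7,R9}
Step 15: commit R6 -> on_hand[A=19 B=31] avail[A=1 B=16] open={R10,R2,R3,R7,R9}
Step 16: commit R7 -> on_hand[A=19 B=22] avail[A=1 B=16] open={R10,R2,R3,R9}
Step 17: reserve R11 B 5 -> on_hand[A=19 B=22] avail[A=1 B=11] open={R10,R11,R2,R3,R9}
Step 18: reserve R12 B 1 -> on_hand[A=19 B=22] avail[A=1 B=10] open={R10,R11,R12,R2,R3,R9}
Step 19: commit R9 -> on_hand[A=12 B=22] avail[A=1 B=10] open={R10,R11,R12,R2,R3}
Step 20: cancel R11 -> on_hand[A=12 B=22] avail[A=1 B=15] open={R10,R12,R2,R3}
Final available[A] = 1

Answer: 1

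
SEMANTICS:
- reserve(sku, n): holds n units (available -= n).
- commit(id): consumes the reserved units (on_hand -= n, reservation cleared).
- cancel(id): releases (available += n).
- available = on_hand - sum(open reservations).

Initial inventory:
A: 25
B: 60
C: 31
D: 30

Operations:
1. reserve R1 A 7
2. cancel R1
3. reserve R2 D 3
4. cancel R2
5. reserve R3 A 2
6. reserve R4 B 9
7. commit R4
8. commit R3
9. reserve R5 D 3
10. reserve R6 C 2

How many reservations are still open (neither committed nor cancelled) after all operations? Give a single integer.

Step 1: reserve R1 A 7 -> on_hand[A=25 B=60 C=31 D=30] avail[A=18 B=60 C=31 D=30] open={R1}
Step 2: cancel R1 -> on_hand[A=25 B=60 C=31 D=30] avail[A=25 B=60 C=31 D=30] open={}
Step 3: reserve R2 D 3 -> on_hand[A=25 B=60 C=31 D=30] avail[A=25 B=60 C=31 D=27] open={R2}
Step 4: cancel R2 -> on_hand[A=25 B=60 C=31 D=30] avail[A=25 B=60 C=31 D=30] open={}
Step 5: reserve R3 A 2 -> on_hand[A=25 B=60 C=31 D=30] avail[A=23 B=60 C=31 D=30] open={R3}
Step 6: reserve R4 B 9 -> on_hand[A=25 B=60 C=31 D=30] avail[A=23 B=51 C=31 D=30] open={R3,R4}
Step 7: commit R4 -> on_hand[A=25 B=51 C=31 D=30] avail[A=23 B=51 C=31 D=30] open={R3}
Step 8: commit R3 -> on_hand[A=23 B=51 C=31 D=30] avail[A=23 B=51 C=31 D=30] open={}
Step 9: reserve R5 D 3 -> on_hand[A=23 B=51 C=31 D=30] avail[A=23 B=51 C=31 D=27] open={R5}
Step 10: reserve R6 C 2 -> on_hand[A=23 B=51 C=31 D=30] avail[A=23 B=51 C=29 D=27] open={R5,R6}
Open reservations: ['R5', 'R6'] -> 2

Answer: 2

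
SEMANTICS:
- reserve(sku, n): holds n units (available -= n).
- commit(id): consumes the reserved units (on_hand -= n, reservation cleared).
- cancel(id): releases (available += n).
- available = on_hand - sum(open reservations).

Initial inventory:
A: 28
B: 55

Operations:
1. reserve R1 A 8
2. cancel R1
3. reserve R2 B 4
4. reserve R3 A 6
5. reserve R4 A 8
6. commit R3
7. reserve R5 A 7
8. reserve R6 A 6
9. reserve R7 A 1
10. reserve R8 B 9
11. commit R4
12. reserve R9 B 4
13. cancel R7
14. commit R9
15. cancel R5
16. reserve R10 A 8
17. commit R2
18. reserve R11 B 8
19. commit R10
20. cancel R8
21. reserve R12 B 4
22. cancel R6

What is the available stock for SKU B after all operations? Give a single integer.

Step 1: reserve R1 A 8 -> on_hand[A=28 B=55] avail[A=20 B=55] open={R1}
Step 2: cancel R1 -> on_hand[A=28 B=55] avail[A=28 B=55] open={}
Step 3: reserve R2 B 4 -> on_hand[A=28 B=55] avail[A=28 B=51] open={R2}
Step 4: reserve R3 A 6 -> on_hand[A=28 B=55] avail[A=22 B=51] open={R2,R3}
Step 5: reserve R4 A 8 -> on_hand[A=28 B=55] avail[A=14 B=51] open={R2,R3,R4}
Step 6: commit R3 -> on_hand[A=22 B=55] avail[A=14 B=51] open={R2,R4}
Step 7: reserve R5 A 7 -> on_hand[A=22 B=55] avail[A=7 B=51] open={R2,R4,R5}
Step 8: reserve R6 A 6 -> on_hand[A=22 B=55] avail[A=1 B=51] open={R2,R4,R5,R6}
Step 9: reserve R7 A 1 -> on_hand[A=22 B=55] avail[A=0 B=51] open={R2,R4,R5,R6,R7}
Step 10: reserve R8 B 9 -> on_hand[A=22 B=55] avail[A=0 B=42] open={R2,R4,R5,R6,R7,R8}
Step 11: commit R4 -> on_hand[A=14 B=55] avail[A=0 B=42] open={R2,R5,R6,R7,R8}
Step 12: reserve R9 B 4 -> on_hand[A=14 B=55] avail[A=0 B=38] open={R2,R5,R6,R7,R8,R9}
Step 13: cancel R7 -> on_hand[A=14 B=55] avail[A=1 B=38] open={R2,R5,R6,R8,R9}
Step 14: commit R9 -> on_hand[A=14 B=51] avail[A=1 B=38] open={R2,R5,R6,R8}
Step 15: cancel R5 -> on_hand[A=14 B=51] avail[A=8 B=38] open={R2,R6,R8}
Step 16: reserve R10 A 8 -> on_hand[A=14 B=51] avail[A=0 B=38] open={R10,R2,R6,R8}
Step 17: commit R2 -> on_hand[A=14 B=47] avail[A=0 B=38] open={R10,R6,R8}
Step 18: reserve R11 B 8 -> on_hand[A=14 B=47] avail[A=0 B=30] open={R10,R11,R6,R8}
Step 19: commit R10 -> on_hand[A=6 B=47] avail[A=0 B=30] open={R11,R6,R8}
Step 20: cancel R8 -> on_hand[A=6 B=47] avail[A=0 B=39] open={R11,R6}
Step 21: reserve R12 B 4 -> on_hand[A=6 B=47] avail[A=0 B=35] open={R11,R12,R6}
Step 22: cancel R6 -> on_hand[A=6 B=47] avail[A=6 B=35] open={R11,R12}
Final available[B] = 35

Answer: 35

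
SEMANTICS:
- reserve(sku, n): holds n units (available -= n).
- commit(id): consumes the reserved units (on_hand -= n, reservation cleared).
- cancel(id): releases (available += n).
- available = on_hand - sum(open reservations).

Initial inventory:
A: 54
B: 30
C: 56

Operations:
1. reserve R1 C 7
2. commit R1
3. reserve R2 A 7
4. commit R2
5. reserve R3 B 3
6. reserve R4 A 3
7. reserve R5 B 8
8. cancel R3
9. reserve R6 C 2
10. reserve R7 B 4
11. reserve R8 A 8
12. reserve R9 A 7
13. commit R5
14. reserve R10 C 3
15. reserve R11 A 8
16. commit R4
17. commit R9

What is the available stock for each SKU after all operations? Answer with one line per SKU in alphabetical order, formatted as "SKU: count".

Step 1: reserve R1 C 7 -> on_hand[A=54 B=30 C=56] avail[A=54 B=30 C=49] open={R1}
Step 2: commit R1 -> on_hand[A=54 B=30 C=49] avail[A=54 B=30 C=49] open={}
Step 3: reserve R2 A 7 -> on_hand[A=54 B=30 C=49] avail[A=47 B=30 C=49] open={R2}
Step 4: commit R2 -> on_hand[A=47 B=30 C=49] avail[A=47 B=30 C=49] open={}
Step 5: reserve R3 B 3 -> on_hand[A=47 B=30 C=49] avail[A=47 B=27 C=49] open={R3}
Step 6: reserve R4 A 3 -> on_hand[A=47 B=30 C=49] avail[A=44 B=27 C=49] open={R3,R4}
Step 7: reserve R5 B 8 -> on_hand[A=47 B=30 C=49] avail[A=44 B=19 C=49] open={R3,R4,R5}
Step 8: cancel R3 -> on_hand[A=47 B=30 C=49] avail[A=44 B=22 C=49] open={R4,R5}
Step 9: reserve R6 C 2 -> on_hand[A=47 B=30 C=49] avail[A=44 B=22 C=47] open={R4,R5,R6}
Step 10: reserve R7 B 4 -> on_hand[A=47 B=30 C=49] avail[A=44 B=18 C=47] open={R4,R5,R6,R7}
Step 11: reserve R8 A 8 -> on_hand[A=47 B=30 C=49] avail[A=36 B=18 C=47] open={R4,R5,R6,R7,R8}
Step 12: reserve R9 A 7 -> on_hand[A=47 B=30 C=49] avail[A=29 B=18 C=47] open={R4,R5,R6,R7,R8,R9}
Step 13: commit R5 -> on_hand[A=47 B=22 C=49] avail[A=29 B=18 C=47] open={R4,R6,R7,R8,R9}
Step 14: reserve R10 C 3 -> on_hand[A=47 B=22 C=49] avail[A=29 B=18 C=44] open={R10,R4,R6,R7,R8,R9}
Step 15: reserve R11 A 8 -> on_hand[A=47 B=22 C=49] avail[A=21 B=18 C=44] open={R10,R11,R4,R6,R7,R8,R9}
Step 16: commit R4 -> on_hand[A=44 B=22 C=49] avail[A=21 B=18 C=44] open={R10,R11,R6,R7,R8,R9}
Step 17: commit R9 -> on_hand[A=37 B=22 C=49] avail[A=21 B=18 C=44] open={R10,R11,R6,R7,R8}

Answer: A: 21
B: 18
C: 44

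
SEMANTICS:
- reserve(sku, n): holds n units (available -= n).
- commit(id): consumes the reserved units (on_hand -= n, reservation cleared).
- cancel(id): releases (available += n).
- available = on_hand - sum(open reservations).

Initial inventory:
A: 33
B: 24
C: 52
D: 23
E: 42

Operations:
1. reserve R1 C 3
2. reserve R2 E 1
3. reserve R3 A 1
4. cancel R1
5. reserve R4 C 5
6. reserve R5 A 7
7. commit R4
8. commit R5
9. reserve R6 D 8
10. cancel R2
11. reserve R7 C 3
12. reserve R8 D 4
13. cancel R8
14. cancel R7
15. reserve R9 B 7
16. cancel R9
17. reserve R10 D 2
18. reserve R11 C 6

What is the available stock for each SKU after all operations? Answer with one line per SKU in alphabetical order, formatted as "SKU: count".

Step 1: reserve R1 C 3 -> on_hand[A=33 B=24 C=52 D=23 E=42] avail[A=33 B=24 C=49 D=23 E=42] open={R1}
Step 2: reserve R2 E 1 -> on_hand[A=33 B=24 C=52 D=23 E=42] avail[A=33 B=24 C=49 D=23 E=41] open={R1,R2}
Step 3: reserve R3 A 1 -> on_hand[A=33 B=24 C=52 D=23 E=42] avail[A=32 B=24 C=49 D=23 E=41] open={R1,R2,R3}
Step 4: cancel R1 -> on_hand[A=33 B=24 C=52 D=23 E=42] avail[A=32 B=24 C=52 D=23 E=41] open={R2,R3}
Step 5: reserve R4 C 5 -> on_hand[A=33 B=24 C=52 D=23 E=42] avail[A=32 B=24 C=47 D=23 E=41] open={R2,R3,R4}
Step 6: reserve R5 A 7 -> on_hand[A=33 B=24 C=52 D=23 E=42] avail[A=25 B=24 C=47 D=23 E=41] open={R2,R3,R4,R5}
Step 7: commit R4 -> on_hand[A=33 B=24 C=47 D=23 E=42] avail[A=25 B=24 C=47 D=23 E=41] open={R2,R3,R5}
Step 8: commit R5 -> on_hand[A=26 B=24 C=47 D=23 E=42] avail[A=25 B=24 C=47 D=23 E=41] open={R2,R3}
Step 9: reserve R6 D 8 -> on_hand[A=26 B=24 C=47 D=23 E=42] avail[A=25 B=24 C=47 D=15 E=41] open={R2,R3,R6}
Step 10: cancel R2 -> on_hand[A=26 B=24 C=47 D=23 E=42] avail[A=25 B=24 C=47 D=15 E=42] open={R3,R6}
Step 11: reserve R7 C 3 -> on_hand[A=26 B=24 C=47 D=23 E=42] avail[A=25 B=24 C=44 D=15 E=42] open={R3,R6,R7}
Step 12: reserve R8 D 4 -> on_hand[A=26 B=24 C=47 D=23 E=42] avail[A=25 B=24 C=44 D=11 E=42] open={R3,R6,R7,R8}
Step 13: cancel R8 -> on_hand[A=26 B=24 C=47 D=23 E=42] avail[A=25 B=24 C=44 D=15 E=42] open={R3,R6,R7}
Step 14: cancel R7 -> on_hand[A=26 B=24 C=47 D=23 E=42] avail[A=25 B=24 C=47 D=15 E=42] open={R3,R6}
Step 15: reserve R9 B 7 -> on_hand[A=26 B=24 C=47 D=23 E=42] avail[A=25 B=17 C=47 D=15 E=42] open={R3,R6,R9}
Step 16: cancel R9 -> on_hand[A=26 B=24 C=47 D=23 E=42] avail[A=25 B=24 C=47 D=15 E=42] open={R3,R6}
Step 17: reserve R10 D 2 -> on_hand[A=26 B=24 C=47 D=23 E=42] avail[A=25 B=24 C=47 D=13 E=42] open={R10,R3,R6}
Step 18: reserve R11 C 6 -> on_hand[A=26 B=24 C=47 D=23 E=42] avail[A=25 B=24 C=41 D=13 E=42] open={R10,R11,R3,R6}

Answer: A: 25
B: 24
C: 41
D: 13
E: 42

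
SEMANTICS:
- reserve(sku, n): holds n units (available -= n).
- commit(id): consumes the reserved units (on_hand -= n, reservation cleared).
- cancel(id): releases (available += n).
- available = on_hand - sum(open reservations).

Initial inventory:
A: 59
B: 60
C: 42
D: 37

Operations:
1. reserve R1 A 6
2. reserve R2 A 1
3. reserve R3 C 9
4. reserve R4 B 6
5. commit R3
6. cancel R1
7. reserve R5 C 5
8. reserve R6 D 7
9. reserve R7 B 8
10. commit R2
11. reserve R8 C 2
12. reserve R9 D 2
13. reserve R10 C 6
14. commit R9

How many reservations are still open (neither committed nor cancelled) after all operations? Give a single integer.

Answer: 6

Derivation:
Step 1: reserve R1 A 6 -> on_hand[A=59 B=60 C=42 D=37] avail[A=53 B=60 C=42 D=37] open={R1}
Step 2: reserve R2 A 1 -> on_hand[A=59 B=60 C=42 D=37] avail[A=52 B=60 C=42 D=37] open={R1,R2}
Step 3: reserve R3 C 9 -> on_hand[A=59 B=60 C=42 D=37] avail[A=52 B=60 C=33 D=37] open={R1,R2,R3}
Step 4: reserve R4 B 6 -> on_hand[A=59 B=60 C=42 D=37] avail[A=52 B=54 C=33 D=37] open={R1,R2,R3,R4}
Step 5: commit R3 -> on_hand[A=59 B=60 C=33 D=37] avail[A=52 B=54 C=33 D=37] open={R1,R2,R4}
Step 6: cancel R1 -> on_hand[A=59 B=60 C=33 D=37] avail[A=58 B=54 C=33 D=37] open={R2,R4}
Step 7: reserve R5 C 5 -> on_hand[A=59 B=60 C=33 D=37] avail[A=58 B=54 C=28 D=37] open={R2,R4,R5}
Step 8: reserve R6 D 7 -> on_hand[A=59 B=60 C=33 D=37] avail[A=58 B=54 C=28 D=30] open={R2,R4,R5,R6}
Step 9: reserve R7 B 8 -> on_hand[A=59 B=60 C=33 D=37] avail[A=58 B=46 C=28 D=30] open={R2,R4,R5,R6,R7}
Step 10: commit R2 -> on_hand[A=58 B=60 C=33 D=37] avail[A=58 B=46 C=28 D=30] open={R4,R5,R6,R7}
Step 11: reserve R8 C 2 -> on_hand[A=58 B=60 C=33 D=37] avail[A=58 B=46 C=26 D=30] open={R4,R5,R6,R7,R8}
Step 12: reserve R9 D 2 -> on_hand[A=58 B=60 C=33 D=37] avail[A=58 B=46 C=26 D=28] open={R4,R5,R6,R7,R8,R9}
Step 13: reserve R10 C 6 -> on_hand[A=58 B=60 C=33 D=37] avail[A=58 B=46 C=20 D=28] open={R10,R4,R5,R6,R7,R8,R9}
Step 14: commit R9 -> on_hand[A=58 B=60 C=33 D=35] avail[A=58 B=46 C=20 D=28] open={R10,R4,R5,R6,R7,R8}
Open reservations: ['R10', 'R4', 'R5', 'R6', 'R7', 'R8'] -> 6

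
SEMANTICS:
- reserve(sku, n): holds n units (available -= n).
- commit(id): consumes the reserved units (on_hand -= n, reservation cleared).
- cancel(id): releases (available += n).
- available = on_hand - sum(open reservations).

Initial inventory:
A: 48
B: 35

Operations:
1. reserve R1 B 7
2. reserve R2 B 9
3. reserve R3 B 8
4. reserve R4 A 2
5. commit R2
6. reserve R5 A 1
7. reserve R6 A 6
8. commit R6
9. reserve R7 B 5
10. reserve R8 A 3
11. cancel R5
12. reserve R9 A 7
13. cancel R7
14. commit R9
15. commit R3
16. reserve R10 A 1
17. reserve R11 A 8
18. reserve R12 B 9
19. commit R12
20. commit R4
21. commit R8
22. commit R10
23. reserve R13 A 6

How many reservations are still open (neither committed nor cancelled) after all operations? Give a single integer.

Answer: 3

Derivation:
Step 1: reserve R1 B 7 -> on_hand[A=48 B=35] avail[A=48 B=28] open={R1}
Step 2: reserve R2 B 9 -> on_hand[A=48 B=35] avail[A=48 B=19] open={R1,R2}
Step 3: reserve R3 B 8 -> on_hand[A=48 B=35] avail[A=48 B=11] open={R1,R2,R3}
Step 4: reserve R4 A 2 -> on_hand[A=48 B=35] avail[A=46 B=11] open={R1,R2,R3,R4}
Step 5: commit R2 -> on_hand[A=48 B=26] avail[A=46 B=11] open={R1,R3,R4}
Step 6: reserve R5 A 1 -> on_hand[A=48 B=26] avail[A=45 B=11] open={R1,R3,R4,R5}
Step 7: reserve R6 A 6 -> on_hand[A=48 B=26] avail[A=39 B=11] open={R1,R3,R4,R5,R6}
Step 8: commit R6 -> on_hand[A=42 B=26] avail[A=39 B=11] open={R1,R3,R4,R5}
Step 9: reserve R7 B 5 -> on_hand[A=42 B=26] avail[A=39 B=6] open={R1,R3,R4,R5,R7}
Step 10: reserve R8 A 3 -> on_hand[A=42 B=26] avail[A=36 B=6] open={R1,R3,R4,R5,R7,R8}
Step 11: cancel R5 -> on_hand[A=42 B=26] avail[A=37 B=6] open={R1,R3,R4,R7,R8}
Step 12: reserve R9 A 7 -> on_hand[A=42 B=26] avail[A=30 B=6] open={R1,R3,R4,R7,R8,R9}
Step 13: cancel R7 -> on_hand[A=42 B=26] avail[A=30 B=11] open={R1,R3,R4,R8,R9}
Step 14: commit R9 -> on_hand[A=35 B=26] avail[A=30 B=11] open={R1,R3,R4,R8}
Step 15: commit R3 -> on_hand[A=35 B=18] avail[A=30 B=11] open={R1,R4,R8}
Step 16: reserve R10 A 1 -> on_hand[A=35 B=18] avail[A=29 B=11] open={R1,R10,R4,R8}
Step 17: reserve R11 A 8 -> on_hand[A=35 B=18] avail[A=21 B=11] open={R1,R10,R11,R4,R8}
Step 18: reserve R12 B 9 -> on_hand[A=35 B=18] avail[A=21 B=2] open={R1,R10,R11,R12,R4,R8}
Step 19: commit R12 -> on_hand[A=35 B=9] avail[A=21 B=2] open={R1,R10,R11,R4,R8}
Step 20: commit R4 -> on_hand[A=33 B=9] avail[A=21 B=2] open={R1,R10,R11,R8}
Step 21: commit R8 -> on_hand[A=30 B=9] avail[A=21 B=2] open={R1,R10,R11}
Step 22: commit R10 -> on_hand[A=29 B=9] avail[A=21 B=2] open={R1,R11}
Step 23: reserve R13 A 6 -> on_hand[A=29 B=9] avail[A=15 B=2] open={R1,R11,R13}
Open reservations: ['R1', 'R11', 'R13'] -> 3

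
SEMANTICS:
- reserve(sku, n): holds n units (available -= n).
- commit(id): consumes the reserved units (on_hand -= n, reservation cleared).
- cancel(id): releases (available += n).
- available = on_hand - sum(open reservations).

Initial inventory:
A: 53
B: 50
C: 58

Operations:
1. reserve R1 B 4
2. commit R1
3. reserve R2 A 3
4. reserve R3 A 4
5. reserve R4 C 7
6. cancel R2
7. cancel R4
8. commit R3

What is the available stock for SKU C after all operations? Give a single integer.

Answer: 58

Derivation:
Step 1: reserve R1 B 4 -> on_hand[A=53 B=50 C=58] avail[A=53 B=46 C=58] open={R1}
Step 2: commit R1 -> on_hand[A=53 B=46 C=58] avail[A=53 B=46 C=58] open={}
Step 3: reserve R2 A 3 -> on_hand[A=53 B=46 C=58] avail[A=50 B=46 C=58] open={R2}
Step 4: reserve R3 A 4 -> on_hand[A=53 B=46 C=58] avail[A=46 B=46 C=58] open={R2,R3}
Step 5: reserve R4 C 7 -> on_hand[A=53 B=46 C=58] avail[A=46 B=46 C=51] open={R2,R3,R4}
Step 6: cancel R2 -> on_hand[A=53 B=46 C=58] avail[A=49 B=46 C=51] open={R3,R4}
Step 7: cancel R4 -> on_hand[A=53 B=46 C=58] avail[A=49 B=46 C=58] open={R3}
Step 8: commit R3 -> on_hand[A=49 B=46 C=58] avail[A=49 B=46 C=58] open={}
Final available[C] = 58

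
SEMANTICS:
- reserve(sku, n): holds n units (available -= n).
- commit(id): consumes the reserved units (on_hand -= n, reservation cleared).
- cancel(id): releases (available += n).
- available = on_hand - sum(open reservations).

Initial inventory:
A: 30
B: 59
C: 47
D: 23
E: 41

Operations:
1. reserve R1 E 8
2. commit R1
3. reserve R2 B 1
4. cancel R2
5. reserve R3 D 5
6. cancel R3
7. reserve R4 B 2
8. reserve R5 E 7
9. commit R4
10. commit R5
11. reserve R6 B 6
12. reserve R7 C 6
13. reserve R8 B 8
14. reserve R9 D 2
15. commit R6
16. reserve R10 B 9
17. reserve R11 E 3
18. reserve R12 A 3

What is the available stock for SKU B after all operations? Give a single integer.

Step 1: reserve R1 E 8 -> on_hand[A=30 B=59 C=47 D=23 E=41] avail[A=30 B=59 C=47 D=23 E=33] open={R1}
Step 2: commit R1 -> on_hand[A=30 B=59 C=47 D=23 E=33] avail[A=30 B=59 C=47 D=23 E=33] open={}
Step 3: reserve R2 B 1 -> on_hand[A=30 B=59 C=47 D=23 E=33] avail[A=30 B=58 C=47 D=23 E=33] open={R2}
Step 4: cancel R2 -> on_hand[A=30 B=59 C=47 D=23 E=33] avail[A=30 B=59 C=47 D=23 E=33] open={}
Step 5: reserve R3 D 5 -> on_hand[A=30 B=59 C=47 D=23 E=33] avail[A=30 B=59 C=47 D=18 E=33] open={R3}
Step 6: cancel R3 -> on_hand[A=30 B=59 C=47 D=23 E=33] avail[A=30 B=59 C=47 D=23 E=33] open={}
Step 7: reserve R4 B 2 -> on_hand[A=30 B=59 C=47 D=23 E=33] avail[A=30 B=57 C=47 D=23 E=33] open={R4}
Step 8: reserve R5 E 7 -> on_hand[A=30 B=59 C=47 D=23 E=33] avail[A=30 B=57 C=47 D=23 E=26] open={R4,R5}
Step 9: commit R4 -> on_hand[A=30 B=57 C=47 D=23 E=33] avail[A=30 B=57 C=47 D=23 E=26] open={R5}
Step 10: commit R5 -> on_hand[A=30 B=57 C=47 D=23 E=26] avail[A=30 B=57 C=47 D=23 E=26] open={}
Step 11: reserve R6 B 6 -> on_hand[A=30 B=57 C=47 D=23 E=26] avail[A=30 B=51 C=47 D=23 E=26] open={R6}
Step 12: reserve R7 C 6 -> on_hand[A=30 B=57 C=47 D=23 E=26] avail[A=30 B=51 C=41 D=23 E=26] open={R6,R7}
Step 13: reserve R8 B 8 -> on_hand[A=30 B=57 C=47 D=23 E=26] avail[A=30 B=43 C=41 D=23 E=26] open={R6,R7,R8}
Step 14: reserve R9 D 2 -> on_hand[A=30 B=57 C=47 D=23 E=26] avail[A=30 B=43 C=41 D=21 E=26] open={R6,R7,R8,R9}
Step 15: commit R6 -> on_hand[A=30 B=51 C=47 D=23 E=26] avail[A=30 B=43 C=41 D=21 E=26] open={R7,R8,R9}
Step 16: reserve R10 B 9 -> on_hand[A=30 B=51 C=47 D=23 E=26] avail[A=30 B=34 C=41 D=21 E=26] open={R10,R7,R8,R9}
Step 17: reserve R11 E 3 -> on_hand[A=30 B=51 C=47 D=23 E=26] avail[A=30 B=34 C=41 D=21 E=23] open={R10,R11,R7,R8,R9}
Step 18: reserve R12 A 3 -> on_hand[A=30 B=51 C=47 D=23 E=26] avail[A=27 B=34 C=41 D=21 E=23] open={R10,R11,R12,R7,R8,R9}
Final available[B] = 34

Answer: 34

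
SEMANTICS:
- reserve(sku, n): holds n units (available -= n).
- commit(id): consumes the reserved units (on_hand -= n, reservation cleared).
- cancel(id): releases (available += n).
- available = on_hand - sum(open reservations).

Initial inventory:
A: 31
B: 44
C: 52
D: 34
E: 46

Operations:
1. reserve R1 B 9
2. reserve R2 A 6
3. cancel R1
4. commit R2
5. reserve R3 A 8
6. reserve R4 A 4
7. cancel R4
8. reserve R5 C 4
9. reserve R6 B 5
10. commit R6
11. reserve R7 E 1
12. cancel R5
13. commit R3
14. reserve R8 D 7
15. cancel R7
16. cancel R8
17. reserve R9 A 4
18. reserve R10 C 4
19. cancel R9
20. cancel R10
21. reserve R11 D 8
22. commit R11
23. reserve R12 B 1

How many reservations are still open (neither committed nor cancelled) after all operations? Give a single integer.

Step 1: reserve R1 B 9 -> on_hand[A=31 B=44 C=52 D=34 E=46] avail[A=31 B=35 C=52 D=34 E=46] open={R1}
Step 2: reserve R2 A 6 -> on_hand[A=31 B=44 C=52 D=34 E=46] avail[A=25 B=35 C=52 D=34 E=46] open={R1,R2}
Step 3: cancel R1 -> on_hand[A=31 B=44 C=52 D=34 E=46] avail[A=25 B=44 C=52 D=34 E=46] open={R2}
Step 4: commit R2 -> on_hand[A=25 B=44 C=52 D=34 E=46] avail[A=25 B=44 C=52 D=34 E=46] open={}
Step 5: reserve R3 A 8 -> on_hand[A=25 B=44 C=52 D=34 E=46] avail[A=17 B=44 C=52 D=34 E=46] open={R3}
Step 6: reserve R4 A 4 -> on_hand[A=25 B=44 C=52 D=34 E=46] avail[A=13 B=44 C=52 D=34 E=46] open={R3,R4}
Step 7: cancel R4 -> on_hand[A=25 B=44 C=52 D=34 E=46] avail[A=17 B=44 C=52 D=34 E=46] open={R3}
Step 8: reserve R5 C 4 -> on_hand[A=25 B=44 C=52 D=34 E=46] avail[A=17 B=44 C=48 D=34 E=46] open={R3,R5}
Step 9: reserve R6 B 5 -> on_hand[A=25 B=44 C=52 D=34 E=46] avail[A=17 B=39 C=48 D=34 E=46] open={R3,R5,R6}
Step 10: commit R6 -> on_hand[A=25 B=39 C=52 D=34 E=46] avail[A=17 B=39 C=48 D=34 E=46] open={R3,R5}
Step 11: reserve R7 E 1 -> on_hand[A=25 B=39 C=52 D=34 E=46] avail[A=17 B=39 C=48 D=34 E=45] open={R3,R5,R7}
Step 12: cancel R5 -> on_hand[A=25 B=39 C=52 D=34 E=46] avail[A=17 B=39 C=52 D=34 E=45] open={R3,R7}
Step 13: commit R3 -> on_hand[A=17 B=39 C=52 D=34 E=46] avail[A=17 B=39 C=52 D=34 E=45] open={R7}
Step 14: reserve R8 D 7 -> on_hand[A=17 B=39 C=52 D=34 E=46] avail[A=17 B=39 C=52 D=27 E=45] open={R7,R8}
Step 15: cancel R7 -> on_hand[A=17 B=39 C=52 D=34 E=46] avail[A=17 B=39 C=52 D=27 E=46] open={R8}
Step 16: cancel R8 -> on_hand[A=17 B=39 C=52 D=34 E=46] avail[A=17 B=39 C=52 D=34 E=46] open={}
Step 17: reserve R9 A 4 -> on_hand[A=17 B=39 C=52 D=34 E=46] avail[A=13 B=39 C=52 D=34 E=46] open={R9}
Step 18: reserve R10 C 4 -> on_hand[A=17 B=39 C=52 D=34 E=46] avail[A=13 B=39 C=48 D=34 E=46] open={R10,R9}
Step 19: cancel R9 -> on_hand[A=17 B=39 C=52 D=34 E=46] avail[A=17 B=39 C=48 D=34 E=46] open={R10}
Step 20: cancel R10 -> on_hand[A=17 B=39 C=52 D=34 E=46] avail[A=17 B=39 C=52 D=34 E=46] open={}
Step 21: reserve R11 D 8 -> on_hand[A=17 B=39 C=52 D=34 E=46] avail[A=17 B=39 C=52 D=26 E=46] open={R11}
Step 22: commit R11 -> on_hand[A=17 B=39 C=52 D=26 E=46] avail[A=17 B=39 C=52 D=26 E=46] open={}
Step 23: reserve R12 B 1 -> on_hand[A=17 B=39 C=52 D=26 E=46] avail[A=17 B=38 C=52 D=26 E=46] open={R12}
Open reservations: ['R12'] -> 1

Answer: 1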